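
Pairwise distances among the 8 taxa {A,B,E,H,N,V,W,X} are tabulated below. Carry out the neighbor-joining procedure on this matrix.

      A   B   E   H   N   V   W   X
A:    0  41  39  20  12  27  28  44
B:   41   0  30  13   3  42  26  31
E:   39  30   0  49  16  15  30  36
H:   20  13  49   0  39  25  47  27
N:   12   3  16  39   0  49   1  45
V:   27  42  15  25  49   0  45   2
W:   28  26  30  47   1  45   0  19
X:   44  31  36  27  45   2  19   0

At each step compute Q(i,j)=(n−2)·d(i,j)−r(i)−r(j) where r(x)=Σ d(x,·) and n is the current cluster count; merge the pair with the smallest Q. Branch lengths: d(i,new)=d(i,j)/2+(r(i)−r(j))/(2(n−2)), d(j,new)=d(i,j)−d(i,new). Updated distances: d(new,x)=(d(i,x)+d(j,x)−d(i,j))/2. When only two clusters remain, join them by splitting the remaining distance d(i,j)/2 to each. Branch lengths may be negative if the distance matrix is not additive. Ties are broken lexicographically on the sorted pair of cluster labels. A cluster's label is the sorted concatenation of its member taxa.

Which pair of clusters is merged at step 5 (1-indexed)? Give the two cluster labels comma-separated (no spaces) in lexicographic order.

step 1: merge (V,X) at d=2, Q=-397; branch lengths V→13/12, X→11/12; new cluster VX
  updated: d(A,VX)=69/2, d(B,VX)=71/2, d(E,VX)=49/2, d(H,VX)=25, d(N,VX)=46, d(VX,W)=31
step 2: merge (B,H) at d=13, Q=-553/2; branch lengths B→41/20, H→219/20; new cluster BH
  updated: d(A,BH)=24, d(BH,E)=33, d(BH,N)=29/2, d(BH,VX)=95/4, d(BH,W)=30
step 3: merge (N,W) at d=1, Q=-411/2; branch lengths N→-53/16, W→69/16; new cluster NW
  updated: d(A,NW)=39/2, d(BH,NW)=87/4, d(E,NW)=45/2, d(NW,VX)=38
step 4: merge (E,VX) at d=49/2, Q=-665/4; branch lengths E→287/24, VX→301/24; new cluster EVX
  updated: d(A,EVX)=49/2, d(BH,EVX)=129/8, d(EVX,NW)=18
step 5: merge (A,NW) at d=39/2, Q=-353/4; branch lengths A→191/16, NW→121/16; new cluster ANW
  updated: d(ANW,BH)=105/8, d(ANW,EVX)=23/2
step 6: merge (ANW,BH) at d=105/8, Q=-163/4; branch lengths ANW→17/4, BH→71/8; new cluster ABHNW
  updated: d(ABHNW,EVX)=29/4
step 7: merge (ABHNW,EVX) at d=29/4; branch lengths ABHNW→29/8, EVX→29/8; new cluster ABEHNVWX
final tree: (((A:191/16,(N:-53/16,W:69/16):121/16):17/4,(B:41/20,H:219/20):71/8):29/8,(E:287/24,(V:13/12,X:11/12):301/24):29/8)
total length: 643/8

A,NW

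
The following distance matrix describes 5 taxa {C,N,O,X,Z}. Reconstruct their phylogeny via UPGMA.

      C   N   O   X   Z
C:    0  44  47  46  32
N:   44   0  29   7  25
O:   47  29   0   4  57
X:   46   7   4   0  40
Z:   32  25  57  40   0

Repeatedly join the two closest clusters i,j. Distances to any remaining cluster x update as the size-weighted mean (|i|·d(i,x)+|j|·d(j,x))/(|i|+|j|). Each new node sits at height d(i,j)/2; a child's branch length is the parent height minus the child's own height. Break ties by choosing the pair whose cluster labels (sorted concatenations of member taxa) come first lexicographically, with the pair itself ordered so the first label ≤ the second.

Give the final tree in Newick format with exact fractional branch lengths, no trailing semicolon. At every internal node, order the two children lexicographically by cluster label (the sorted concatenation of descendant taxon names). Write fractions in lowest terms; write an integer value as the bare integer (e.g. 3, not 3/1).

((C:16,Z:16):67/12,(N:9,(O:2,X:2):7):151/12)

iteration 1: select O,X (d=4); attach at lengths (2, 2); label the merged cluster OX
  updated: d(C,OX)=93/2, d(N,OX)=18, d(OX,Z)=97/2
iteration 2: select N,OX (d=18); attach at lengths (9, 7); label the merged cluster NOX
  updated: d(C,NOX)=137/3, d(NOX,Z)=122/3
iteration 3: select C,Z (d=32); attach at lengths (16, 16); label the merged cluster CZ
  updated: d(CZ,NOX)=259/6
iteration 4: select CZ,NOX (d=259/6); attach at lengths (67/12, 151/12); label the merged cluster CNOXZ
final tree: ((C:16,Z:16):67/12,(N:9,(O:2,X:2):7):151/12)
total length: 421/6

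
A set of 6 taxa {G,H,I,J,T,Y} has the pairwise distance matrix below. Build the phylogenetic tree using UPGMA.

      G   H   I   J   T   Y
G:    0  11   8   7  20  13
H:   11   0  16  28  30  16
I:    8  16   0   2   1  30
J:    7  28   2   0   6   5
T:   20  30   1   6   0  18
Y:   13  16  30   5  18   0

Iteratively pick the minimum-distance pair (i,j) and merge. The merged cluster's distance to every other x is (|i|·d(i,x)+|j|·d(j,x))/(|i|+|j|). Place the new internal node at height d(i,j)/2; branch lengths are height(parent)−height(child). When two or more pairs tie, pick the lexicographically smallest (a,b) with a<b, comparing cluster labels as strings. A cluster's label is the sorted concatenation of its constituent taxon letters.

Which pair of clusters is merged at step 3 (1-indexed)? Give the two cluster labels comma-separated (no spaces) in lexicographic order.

step 1: merge (I,T) at d=1; branch lengths I→1/2, T→1/2; new cluster IT
  updated: d(G,IT)=14, d(H,IT)=23, d(IT,J)=4, d(IT,Y)=24
step 2: merge (IT,J) at d=4; branch lengths IT→3/2, J→2; new cluster IJT
  updated: d(G,IJT)=35/3, d(H,IJT)=74/3, d(IJT,Y)=53/3
step 3: merge (G,H) at d=11; branch lengths G→11/2, H→11/2; new cluster GH
  updated: d(GH,IJT)=109/6, d(GH,Y)=29/2
step 4: merge (GH,Y) at d=29/2; branch lengths GH→7/4, Y→29/4; new cluster GHY
  updated: d(GHY,IJT)=18
step 5: merge (GHY,IJT) at d=18; branch lengths GHY→7/4, IJT→7; new cluster GHIJTY
final tree: (((G:11/2,H:11/2):7/4,Y:29/4):7/4,((I:1/2,T:1/2):3/2,J:2):7)
total length: 133/4

G,H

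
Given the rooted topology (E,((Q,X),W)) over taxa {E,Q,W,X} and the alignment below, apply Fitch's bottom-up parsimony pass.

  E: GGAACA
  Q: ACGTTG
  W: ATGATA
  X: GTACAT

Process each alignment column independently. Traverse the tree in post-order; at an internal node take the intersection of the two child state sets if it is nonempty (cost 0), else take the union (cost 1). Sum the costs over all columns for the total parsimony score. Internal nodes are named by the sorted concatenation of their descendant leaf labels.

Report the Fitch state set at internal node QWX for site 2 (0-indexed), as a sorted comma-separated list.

site 0, node QX: Q={A} ∪ X={G} → {A,G} (+1)
site 0, node QWX: QX={A,G} ∩ W={A} → {A} (+0)
site 0, node EQWX: E={G} ∪ QWX={A} → {A,G} (+1)
site 1, node QX: Q={C} ∪ X={T} → {C,T} (+1)
site 1, node QWX: QX={C,T} ∩ W={T} → {T} (+0)
site 1, node EQWX: E={G} ∪ QWX={T} → {G,T} (+1)
site 2, node QX: Q={G} ∪ X={A} → {A,G} (+1)
site 2, node QWX: QX={A,G} ∩ W={G} → {G} (+0)
site 2, node EQWX: E={A} ∪ QWX={G} → {A,G} (+1)
site 3, node QX: Q={T} ∪ X={C} → {C,T} (+1)
site 3, node QWX: QX={C,T} ∪ W={A} → {A,C,T} (+1)
site 3, node EQWX: E={A} ∩ QWX={A,C,T} → {A} (+0)
site 4, node QX: Q={T} ∪ X={A} → {A,T} (+1)
site 4, node QWX: QX={A,T} ∩ W={T} → {T} (+0)
site 4, node EQWX: E={C} ∪ QWX={T} → {C,T} (+1)
site 5, node QX: Q={G} ∪ X={T} → {G,T} (+1)
site 5, node QWX: QX={G,T} ∪ W={A} → {A,G,T} (+1)
site 5, node EQWX: E={A} ∩ QWX={A,G,T} → {A} (+0)
per-site changes: [2, 2, 2, 2, 2, 2]; total = 12

G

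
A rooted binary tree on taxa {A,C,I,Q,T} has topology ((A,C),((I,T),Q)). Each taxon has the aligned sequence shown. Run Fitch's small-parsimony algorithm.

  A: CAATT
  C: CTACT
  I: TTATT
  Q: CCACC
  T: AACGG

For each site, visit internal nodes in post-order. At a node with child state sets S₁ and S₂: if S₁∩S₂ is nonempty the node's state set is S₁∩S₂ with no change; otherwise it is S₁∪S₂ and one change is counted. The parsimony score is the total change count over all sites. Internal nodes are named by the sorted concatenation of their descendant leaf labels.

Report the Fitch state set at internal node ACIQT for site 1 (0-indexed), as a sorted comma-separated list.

AC@0: {C} ∩ {C} = {C} (intersection, +0)
IT@0: {T} ∪ {A} = {A,T} (union, +1)
IQT@0: {A,T} ∪ {C} = {A,C,T} (union, +1)
ACIQT@0: {C} ∩ {A,C,T} = {C} (intersection, +0)
AC@1: {A} ∪ {T} = {A,T} (union, +1)
IT@1: {T} ∪ {A} = {A,T} (union, +1)
IQT@1: {A,T} ∪ {C} = {A,C,T} (union, +1)
ACIQT@1: {A,T} ∩ {A,C,T} = {A,T} (intersection, +0)
AC@2: {A} ∩ {A} = {A} (intersection, +0)
IT@2: {A} ∪ {C} = {A,C} (union, +1)
IQT@2: {A,C} ∩ {A} = {A} (intersection, +0)
ACIQT@2: {A} ∩ {A} = {A} (intersection, +0)
AC@3: {T} ∪ {C} = {C,T} (union, +1)
IT@3: {T} ∪ {G} = {G,T} (union, +1)
IQT@3: {G,T} ∪ {C} = {C,G,T} (union, +1)
ACIQT@3: {C,T} ∩ {C,G,T} = {C,T} (intersection, +0)
AC@4: {T} ∩ {T} = {T} (intersection, +0)
IT@4: {T} ∪ {G} = {G,T} (union, +1)
IQT@4: {G,T} ∪ {C} = {C,G,T} (union, +1)
ACIQT@4: {T} ∩ {C,G,T} = {T} (intersection, +0)
per-site changes: [2, 3, 1, 3, 2]; total = 11

A,T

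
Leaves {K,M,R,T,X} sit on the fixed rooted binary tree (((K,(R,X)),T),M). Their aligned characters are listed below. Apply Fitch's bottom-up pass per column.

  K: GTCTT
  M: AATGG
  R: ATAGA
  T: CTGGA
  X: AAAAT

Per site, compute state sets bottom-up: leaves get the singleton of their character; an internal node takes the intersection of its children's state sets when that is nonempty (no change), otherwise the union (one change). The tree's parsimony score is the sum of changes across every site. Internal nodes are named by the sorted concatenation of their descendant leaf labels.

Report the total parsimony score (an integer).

site 0, node RX: R={A} ∩ X={A} → {A} (+0)
site 0, node KRX: K={G} ∪ RX={A} → {A,G} (+1)
site 0, node KRTX: KRX={A,G} ∪ T={C} → {A,C,G} (+1)
site 0, node KMRTX: KRTX={A,C,G} ∩ M={A} → {A} (+0)
site 1, node RX: R={T} ∪ X={A} → {A,T} (+1)
site 1, node KRX: K={T} ∩ RX={A,T} → {T} (+0)
site 1, node KRTX: KRX={T} ∩ T={T} → {T} (+0)
site 1, node KMRTX: KRTX={T} ∪ M={A} → {A,T} (+1)
site 2, node RX: R={A} ∩ X={A} → {A} (+0)
site 2, node KRX: K={C} ∪ RX={A} → {A,C} (+1)
site 2, node KRTX: KRX={A,C} ∪ T={G} → {A,C,G} (+1)
site 2, node KMRTX: KRTX={A,C,G} ∪ M={T} → {A,C,G,T} (+1)
site 3, node RX: R={G} ∪ X={A} → {A,G} (+1)
site 3, node KRX: K={T} ∪ RX={A,G} → {A,G,T} (+1)
site 3, node KRTX: KRX={A,G,T} ∩ T={G} → {G} (+0)
site 3, node KMRTX: KRTX={G} ∩ M={G} → {G} (+0)
site 4, node RX: R={A} ∪ X={T} → {A,T} (+1)
site 4, node KRX: K={T} ∩ RX={A,T} → {T} (+0)
site 4, node KRTX: KRX={T} ∪ T={A} → {A,T} (+1)
site 4, node KMRTX: KRTX={A,T} ∪ M={G} → {A,G,T} (+1)
per-site changes: [2, 2, 3, 2, 3]; total = 12

12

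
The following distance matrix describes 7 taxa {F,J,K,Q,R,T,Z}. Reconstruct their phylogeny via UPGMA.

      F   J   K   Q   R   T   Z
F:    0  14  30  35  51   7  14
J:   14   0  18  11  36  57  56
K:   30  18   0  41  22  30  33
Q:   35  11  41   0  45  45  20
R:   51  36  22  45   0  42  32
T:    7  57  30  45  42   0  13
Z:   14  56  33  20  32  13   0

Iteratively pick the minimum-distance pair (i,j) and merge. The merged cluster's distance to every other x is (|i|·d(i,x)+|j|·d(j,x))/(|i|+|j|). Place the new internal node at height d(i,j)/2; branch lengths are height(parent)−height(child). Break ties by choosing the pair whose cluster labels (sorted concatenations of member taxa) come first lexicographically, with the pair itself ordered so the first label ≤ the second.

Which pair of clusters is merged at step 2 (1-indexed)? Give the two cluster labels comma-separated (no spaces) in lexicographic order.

1. join F+T (d=7) ⇒ FT; edges |F|=7/2, |T|=7/2
  updated: d(FT,J)=71/2, d(FT,K)=30, d(FT,Q)=40, d(FT,R)=93/2, d(FT,Z)=27/2
2. join J+Q (d=11) ⇒ JQ; edges |J|=11/2, |Q|=11/2
  updated: d(FT,JQ)=151/4, d(JQ,K)=59/2, d(JQ,R)=81/2, d(JQ,Z)=38
3. join FT+Z (d=27/2) ⇒ FTZ; edges |FT|=13/4, |Z|=27/4
  updated: d(FTZ,JQ)=227/6, d(FTZ,K)=31, d(FTZ,R)=125/3
4. join K+R (d=22) ⇒ KR; edges |K|=11, |R|=11
  updated: d(FTZ,KR)=109/3, d(JQ,KR)=35
5. join JQ+KR (d=35) ⇒ JKQR; edges |JQ|=12, |KR|=13/2
  updated: d(FTZ,JKQR)=445/12
6. join FTZ+JKQR (d=445/12) ⇒ FJKQRTZ; edges |FTZ|=283/24, |JKQR|=25/24
final tree: (((F:7/2,T:7/2):13/4,Z:27/4):283/24,((J:11/2,Q:11/2):12,(K:11,R:11):13/2):25/24)
total length: 244/3

J,Q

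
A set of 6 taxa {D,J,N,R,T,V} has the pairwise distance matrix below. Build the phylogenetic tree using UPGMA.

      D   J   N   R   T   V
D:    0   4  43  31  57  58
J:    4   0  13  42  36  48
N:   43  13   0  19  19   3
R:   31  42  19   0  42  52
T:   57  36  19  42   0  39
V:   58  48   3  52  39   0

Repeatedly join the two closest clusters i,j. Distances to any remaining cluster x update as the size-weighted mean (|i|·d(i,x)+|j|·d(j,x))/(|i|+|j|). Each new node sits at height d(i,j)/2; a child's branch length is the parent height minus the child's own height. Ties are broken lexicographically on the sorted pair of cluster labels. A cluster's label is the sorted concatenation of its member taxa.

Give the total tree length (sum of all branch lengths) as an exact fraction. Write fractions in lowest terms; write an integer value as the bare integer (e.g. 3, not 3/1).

1. join N+V (d=3) ⇒ NV; edges |N|=3/2, |V|=3/2
  updated: d(D,NV)=101/2, d(J,NV)=61/2, d(NV,R)=71/2, d(NV,T)=29
2. join D+J (d=4) ⇒ DJ; edges |D|=2, |J|=2
  updated: d(DJ,NV)=81/2, d(DJ,R)=73/2, d(DJ,T)=93/2
3. join NV+T (d=29) ⇒ NTV; edges |NV|=13, |T|=29/2
  updated: d(DJ,NTV)=85/2, d(NTV,R)=113/3
4. join DJ+R (d=73/2) ⇒ DJR; edges |DJ|=65/4, |R|=73/4
  updated: d(DJR,NTV)=368/9
5. join DJR+NTV (d=368/9) ⇒ DJNRTV; edges |DJR|=79/36, |NTV|=107/18
final tree: (((D:2,J:2):65/4,R:73/4):79/36,((N:3/2,V:3/2):13,T:29/2):107/18)
total length: 2777/36

2777/36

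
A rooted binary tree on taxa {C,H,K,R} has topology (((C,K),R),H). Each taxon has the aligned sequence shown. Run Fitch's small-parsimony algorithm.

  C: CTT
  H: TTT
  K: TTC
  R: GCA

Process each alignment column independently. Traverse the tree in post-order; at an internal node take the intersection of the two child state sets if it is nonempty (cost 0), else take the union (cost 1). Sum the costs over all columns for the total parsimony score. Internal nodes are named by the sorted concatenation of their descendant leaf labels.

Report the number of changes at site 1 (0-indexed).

1

[col 0] CK: children C:{C}, K:{T} ∪→ {C,T}; cost 1
[col 0] CKR: children CK:{C,T}, R:{G} ∪→ {C,G,T}; cost 1
[col 0] CHKR: children CKR:{C,G,T}, H:{T} ∩→ {T}; cost 0
[col 1] CK: children C:{T}, K:{T} ∩→ {T}; cost 0
[col 1] CKR: children CK:{T}, R:{C} ∪→ {C,T}; cost 1
[col 1] CHKR: children CKR:{C,T}, H:{T} ∩→ {T}; cost 0
[col 2] CK: children C:{T}, K:{C} ∪→ {C,T}; cost 1
[col 2] CKR: children CK:{C,T}, R:{A} ∪→ {A,C,T}; cost 1
[col 2] CHKR: children CKR:{A,C,T}, H:{T} ∩→ {T}; cost 0
per-site changes: [2, 1, 2]; total = 5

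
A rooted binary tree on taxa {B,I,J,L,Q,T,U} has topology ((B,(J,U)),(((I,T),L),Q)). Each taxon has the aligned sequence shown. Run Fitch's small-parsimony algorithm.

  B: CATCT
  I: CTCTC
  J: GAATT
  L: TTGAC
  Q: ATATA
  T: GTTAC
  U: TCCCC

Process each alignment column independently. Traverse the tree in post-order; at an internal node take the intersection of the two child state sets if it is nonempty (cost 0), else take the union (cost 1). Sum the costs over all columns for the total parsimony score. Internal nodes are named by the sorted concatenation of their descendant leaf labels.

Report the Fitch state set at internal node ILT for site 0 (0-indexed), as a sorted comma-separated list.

JU@0: {G} ∪ {T} = {G,T} (union, +1)
BJU@0: {C} ∪ {G,T} = {C,G,T} (union, +1)
IT@0: {C} ∪ {G} = {C,G} (union, +1)
ILT@0: {C,G} ∪ {T} = {C,G,T} (union, +1)
ILQT@0: {C,G,T} ∪ {A} = {A,C,G,T} (union, +1)
BIJLQTU@0: {C,G,T} ∩ {A,C,G,T} = {C,G,T} (intersection, +0)
JU@1: {A} ∪ {C} = {A,C} (union, +1)
BJU@1: {A} ∩ {A,C} = {A} (intersection, +0)
IT@1: {T} ∩ {T} = {T} (intersection, +0)
ILT@1: {T} ∩ {T} = {T} (intersection, +0)
ILQT@1: {T} ∩ {T} = {T} (intersection, +0)
BIJLQTU@1: {A} ∪ {T} = {A,T} (union, +1)
JU@2: {A} ∪ {C} = {A,C} (union, +1)
BJU@2: {T} ∪ {A,C} = {A,C,T} (union, +1)
IT@2: {C} ∪ {T} = {C,T} (union, +1)
ILT@2: {C,T} ∪ {G} = {C,G,T} (union, +1)
ILQT@2: {C,G,T} ∪ {A} = {A,C,G,T} (union, +1)
BIJLQTU@2: {A,C,T} ∩ {A,C,G,T} = {A,C,T} (intersection, +0)
JU@3: {T} ∪ {C} = {C,T} (union, +1)
BJU@3: {C} ∩ {C,T} = {C} (intersection, +0)
IT@3: {T} ∪ {A} = {A,T} (union, +1)
ILT@3: {A,T} ∩ {A} = {A} (intersection, +0)
ILQT@3: {A} ∪ {T} = {A,T} (union, +1)
BIJLQTU@3: {C} ∪ {A,T} = {A,C,T} (union, +1)
JU@4: {T} ∪ {C} = {C,T} (union, +1)
BJU@4: {T} ∩ {C,T} = {T} (intersection, +0)
IT@4: {C} ∩ {C} = {C} (intersection, +0)
ILT@4: {C} ∩ {C} = {C} (intersection, +0)
ILQT@4: {C} ∪ {A} = {A,C} (union, +1)
BIJLQTU@4: {T} ∪ {A,C} = {A,C,T} (union, +1)
per-site changes: [5, 2, 5, 4, 3]; total = 19

C,G,T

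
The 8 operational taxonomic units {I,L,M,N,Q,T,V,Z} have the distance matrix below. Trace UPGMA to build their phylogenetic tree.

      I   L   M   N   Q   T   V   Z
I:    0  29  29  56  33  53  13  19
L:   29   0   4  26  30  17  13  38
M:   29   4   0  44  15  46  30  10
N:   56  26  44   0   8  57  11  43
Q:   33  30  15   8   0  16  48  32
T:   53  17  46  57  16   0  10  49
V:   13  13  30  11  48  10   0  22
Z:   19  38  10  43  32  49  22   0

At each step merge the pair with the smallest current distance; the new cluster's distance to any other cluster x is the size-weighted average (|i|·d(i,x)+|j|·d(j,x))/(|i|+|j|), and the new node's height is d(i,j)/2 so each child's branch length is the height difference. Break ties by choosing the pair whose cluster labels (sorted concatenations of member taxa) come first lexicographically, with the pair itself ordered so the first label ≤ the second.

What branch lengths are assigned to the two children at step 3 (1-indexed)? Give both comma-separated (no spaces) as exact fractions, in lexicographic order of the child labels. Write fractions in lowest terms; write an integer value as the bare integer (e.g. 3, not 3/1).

5,5

step 1: merge (L,M) at d=4; branch lengths L→2, M→2; new cluster LM
  updated: d(I,LM)=29, d(LM,N)=35, d(LM,Q)=45/2, d(LM,T)=63/2, d(LM,V)=43/2, d(LM,Z)=24
step 2: merge (N,Q) at d=8; branch lengths N→4, Q→4; new cluster NQ
  updated: d(I,NQ)=89/2, d(LM,NQ)=115/4, d(NQ,T)=73/2, d(NQ,V)=59/2, d(NQ,Z)=75/2
step 3: merge (T,V) at d=10; branch lengths T→5, V→5; new cluster TV
  updated: d(I,TV)=33, d(LM,TV)=53/2, d(NQ,TV)=33, d(TV,Z)=71/2
step 4: merge (I,Z) at d=19; branch lengths I→19/2, Z→19/2; new cluster IZ
  updated: d(IZ,LM)=53/2, d(IZ,NQ)=41, d(IZ,TV)=137/4
step 5: merge (IZ,LM) at d=53/2; branch lengths IZ→15/4, LM→45/4; new cluster ILMZ
  updated: d(ILMZ,NQ)=279/8, d(ILMZ,TV)=243/8
step 6: merge (ILMZ,TV) at d=243/8; branch lengths ILMZ→31/16, TV→163/16; new cluster ILMTVZ
  updated: d(ILMTVZ,NQ)=137/4
step 7: merge (ILMTVZ,NQ) at d=137/4; branch lengths ILMTVZ→31/16, NQ→105/8; new cluster ILMNQTVZ
final tree: ((((I:19/2,Z:19/2):15/4,(L:2,M:2):45/4):31/16,(T:5,V:5):163/16):31/16,(N:4,Q:4):105/8)
total length: 1331/16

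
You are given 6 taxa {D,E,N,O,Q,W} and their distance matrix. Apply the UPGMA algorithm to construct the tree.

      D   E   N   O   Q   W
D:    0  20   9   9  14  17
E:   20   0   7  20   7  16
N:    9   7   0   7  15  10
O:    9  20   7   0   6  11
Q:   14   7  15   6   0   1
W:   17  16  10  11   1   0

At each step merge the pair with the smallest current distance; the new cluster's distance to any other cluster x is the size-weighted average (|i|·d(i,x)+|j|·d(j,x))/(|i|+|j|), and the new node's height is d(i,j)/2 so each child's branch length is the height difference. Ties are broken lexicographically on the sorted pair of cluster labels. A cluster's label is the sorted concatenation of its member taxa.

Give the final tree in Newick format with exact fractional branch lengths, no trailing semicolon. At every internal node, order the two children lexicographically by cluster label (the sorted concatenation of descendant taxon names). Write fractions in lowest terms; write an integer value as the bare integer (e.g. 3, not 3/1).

1. join Q+W (d=1) ⇒ QW; edges |Q|=1/2, |W|=1/2
  updated: d(D,QW)=31/2, d(E,QW)=23/2, d(N,QW)=25/2, d(O,QW)=17/2
2. join E+N (d=7) ⇒ EN; edges |E|=7/2, |N|=7/2
  updated: d(D,EN)=29/2, d(EN,O)=27/2, d(EN,QW)=12
3. join O+QW (d=17/2) ⇒ OQW; edges |O|=17/4, |QW|=15/4
  updated: d(D,OQW)=40/3, d(EN,OQW)=25/2
4. join EN+OQW (d=25/2) ⇒ ENOQW; edges |EN|=11/4, |OQW|=2
  updated: d(D,ENOQW)=69/5
5. join D+ENOQW (d=69/5) ⇒ DENOQW; edges |D|=69/10, |ENOQW|=13/20
final tree: (D:69/10,((E:7/2,N:7/2):11/4,(O:17/4,(Q:1/2,W:1/2):15/4):2):13/20)
total length: 283/10

(D:69/10,((E:7/2,N:7/2):11/4,(O:17/4,(Q:1/2,W:1/2):15/4):2):13/20)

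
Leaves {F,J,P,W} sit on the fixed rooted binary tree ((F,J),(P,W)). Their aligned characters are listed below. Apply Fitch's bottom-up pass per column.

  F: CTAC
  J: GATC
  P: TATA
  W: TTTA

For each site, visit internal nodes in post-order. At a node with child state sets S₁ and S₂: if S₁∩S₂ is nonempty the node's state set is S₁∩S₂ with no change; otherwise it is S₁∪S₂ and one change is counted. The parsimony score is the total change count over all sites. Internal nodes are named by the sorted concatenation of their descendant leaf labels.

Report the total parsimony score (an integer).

[col 0] FJ: children F:{C}, J:{G} ∪→ {C,G}; cost 1
[col 0] PW: children P:{T}, W:{T} ∩→ {T}; cost 0
[col 0] FJPW: children FJ:{C,G}, PW:{T} ∪→ {C,G,T}; cost 1
[col 1] FJ: children F:{T}, J:{A} ∪→ {A,T}; cost 1
[col 1] PW: children P:{A}, W:{T} ∪→ {A,T}; cost 1
[col 1] FJPW: children FJ:{A,T}, PW:{A,T} ∩→ {A,T}; cost 0
[col 2] FJ: children F:{A}, J:{T} ∪→ {A,T}; cost 1
[col 2] PW: children P:{T}, W:{T} ∩→ {T}; cost 0
[col 2] FJPW: children FJ:{A,T}, PW:{T} ∩→ {T}; cost 0
[col 3] FJ: children F:{C}, J:{C} ∩→ {C}; cost 0
[col 3] PW: children P:{A}, W:{A} ∩→ {A}; cost 0
[col 3] FJPW: children FJ:{C}, PW:{A} ∪→ {A,C}; cost 1
per-site changes: [2, 2, 1, 1]; total = 6

6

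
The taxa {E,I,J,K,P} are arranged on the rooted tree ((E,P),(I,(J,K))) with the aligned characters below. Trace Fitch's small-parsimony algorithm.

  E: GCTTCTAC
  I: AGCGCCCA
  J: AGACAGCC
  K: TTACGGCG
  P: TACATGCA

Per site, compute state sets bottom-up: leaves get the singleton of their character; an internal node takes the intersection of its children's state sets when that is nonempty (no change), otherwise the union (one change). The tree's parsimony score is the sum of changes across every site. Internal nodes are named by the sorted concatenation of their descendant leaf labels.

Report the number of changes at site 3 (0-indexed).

EP@0: {G} ∪ {T} = {G,T} (union, +1)
JK@0: {A} ∪ {T} = {A,T} (union, +1)
IJK@0: {A} ∩ {A,T} = {A} (intersection, +0)
EIJKP@0: {G,T} ∪ {A} = {A,G,T} (union, +1)
EP@1: {C} ∪ {A} = {A,C} (union, +1)
JK@1: {G} ∪ {T} = {G,T} (union, +1)
IJK@1: {G} ∩ {G,T} = {G} (intersection, +0)
EIJKP@1: {A,C} ∪ {G} = {A,C,G} (union, +1)
EP@2: {T} ∪ {C} = {C,T} (union, +1)
JK@2: {A} ∩ {A} = {A} (intersection, +0)
IJK@2: {C} ∪ {A} = {A,C} (union, +1)
EIJKP@2: {C,T} ∩ {A,C} = {C} (intersection, +0)
EP@3: {T} ∪ {A} = {A,T} (union, +1)
JK@3: {C} ∩ {C} = {C} (intersection, +0)
IJK@3: {G} ∪ {C} = {C,G} (union, +1)
EIJKP@3: {A,T} ∪ {C,G} = {A,C,G,T} (union, +1)
EP@4: {C} ∪ {T} = {C,T} (union, +1)
JK@4: {A} ∪ {G} = {A,G} (union, +1)
IJK@4: {C} ∪ {A,G} = {A,C,G} (union, +1)
EIJKP@4: {C,T} ∩ {A,C,G} = {C} (intersection, +0)
EP@5: {T} ∪ {G} = {G,T} (union, +1)
JK@5: {G} ∩ {G} = {G} (intersection, +0)
IJK@5: {C} ∪ {G} = {C,G} (union, +1)
EIJKP@5: {G,T} ∩ {C,G} = {G} (intersection, +0)
EP@6: {A} ∪ {C} = {A,C} (union, +1)
JK@6: {C} ∩ {C} = {C} (intersection, +0)
IJK@6: {C} ∩ {C} = {C} (intersection, +0)
EIJKP@6: {A,C} ∩ {C} = {C} (intersection, +0)
EP@7: {C} ∪ {A} = {A,C} (union, +1)
JK@7: {C} ∪ {G} = {C,G} (union, +1)
IJK@7: {A} ∪ {C,G} = {A,C,G} (union, +1)
EIJKP@7: {A,C} ∩ {A,C,G} = {A,C} (intersection, +0)
per-site changes: [3, 3, 2, 3, 3, 2, 1, 3]; total = 20

3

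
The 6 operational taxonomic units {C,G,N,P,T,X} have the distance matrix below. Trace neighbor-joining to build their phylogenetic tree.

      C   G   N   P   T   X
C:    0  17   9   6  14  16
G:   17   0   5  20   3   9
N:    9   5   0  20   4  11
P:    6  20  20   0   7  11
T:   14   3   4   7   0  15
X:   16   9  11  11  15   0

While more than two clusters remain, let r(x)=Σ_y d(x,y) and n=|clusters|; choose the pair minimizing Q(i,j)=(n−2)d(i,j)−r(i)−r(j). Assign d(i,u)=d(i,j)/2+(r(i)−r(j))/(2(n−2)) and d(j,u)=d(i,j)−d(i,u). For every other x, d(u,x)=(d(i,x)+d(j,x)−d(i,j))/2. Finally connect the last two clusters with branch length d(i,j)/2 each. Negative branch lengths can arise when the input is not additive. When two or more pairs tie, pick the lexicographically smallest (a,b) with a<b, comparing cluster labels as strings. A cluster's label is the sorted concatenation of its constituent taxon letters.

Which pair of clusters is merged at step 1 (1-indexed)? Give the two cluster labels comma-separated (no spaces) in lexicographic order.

step 1: merge (C,P) at d=6, Q=-102; branch lengths C→11/4, P→13/4; new cluster CP
  updated: d(CP,G)=31/2, d(CP,N)=23/2, d(CP,T)=15/2, d(CP,X)=21/2
step 2: merge (CP,X) at d=21/2, Q=-59; branch lengths CP→31/6, X→16/3; new cluster CPX
  updated: d(CPX,G)=7, d(CPX,N)=6, d(CPX,T)=6
step 3: merge (CPX,N) at d=6, Q=-22; branch lengths CPX→4, N→2; new cluster CNPX
  updated: d(CNPX,G)=3, d(CNPX,T)=2
step 4: merge (CNPX,G) at d=3, Q=-8; branch lengths CNPX→1, G→2; new cluster CGNPX
  updated: d(CGNPX,T)=1
step 5: merge (CGNPX,T) at d=1; branch lengths CGNPX→1/2, T→1/2; new cluster CGNPTX
final tree: (((((C:11/4,P:13/4):31/6,X:16/3):4,N:2):1,G:2):1/2,T:1/2)
total length: 53/2

C,P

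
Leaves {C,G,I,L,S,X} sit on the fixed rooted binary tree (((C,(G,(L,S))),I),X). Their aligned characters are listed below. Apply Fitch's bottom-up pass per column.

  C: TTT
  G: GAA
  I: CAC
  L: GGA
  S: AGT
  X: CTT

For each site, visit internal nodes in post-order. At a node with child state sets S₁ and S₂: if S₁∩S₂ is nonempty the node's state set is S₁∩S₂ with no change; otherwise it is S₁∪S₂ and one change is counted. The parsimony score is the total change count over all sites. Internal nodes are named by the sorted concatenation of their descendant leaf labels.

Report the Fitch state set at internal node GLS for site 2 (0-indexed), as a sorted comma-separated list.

A

[col 0] LS: children L:{G}, S:{A} ∪→ {A,G}; cost 1
[col 0] GLS: children G:{G}, LS:{A,G} ∩→ {G}; cost 0
[col 0] CGLS: children C:{T}, GLS:{G} ∪→ {G,T}; cost 1
[col 0] CGILS: children CGLS:{G,T}, I:{C} ∪→ {C,G,T}; cost 1
[col 0] CGILSX: children CGILS:{C,G,T}, X:{C} ∩→ {C}; cost 0
[col 1] LS: children L:{G}, S:{G} ∩→ {G}; cost 0
[col 1] GLS: children G:{A}, LS:{G} ∪→ {A,G}; cost 1
[col 1] CGLS: children C:{T}, GLS:{A,G} ∪→ {A,G,T}; cost 1
[col 1] CGILS: children CGLS:{A,G,T}, I:{A} ∩→ {A}; cost 0
[col 1] CGILSX: children CGILS:{A}, X:{T} ∪→ {A,T}; cost 1
[col 2] LS: children L:{A}, S:{T} ∪→ {A,T}; cost 1
[col 2] GLS: children G:{A}, LS:{A,T} ∩→ {A}; cost 0
[col 2] CGLS: children C:{T}, GLS:{A} ∪→ {A,T}; cost 1
[col 2] CGILS: children CGLS:{A,T}, I:{C} ∪→ {A,C,T}; cost 1
[col 2] CGILSX: children CGILS:{A,C,T}, X:{T} ∩→ {T}; cost 0
per-site changes: [3, 3, 3]; total = 9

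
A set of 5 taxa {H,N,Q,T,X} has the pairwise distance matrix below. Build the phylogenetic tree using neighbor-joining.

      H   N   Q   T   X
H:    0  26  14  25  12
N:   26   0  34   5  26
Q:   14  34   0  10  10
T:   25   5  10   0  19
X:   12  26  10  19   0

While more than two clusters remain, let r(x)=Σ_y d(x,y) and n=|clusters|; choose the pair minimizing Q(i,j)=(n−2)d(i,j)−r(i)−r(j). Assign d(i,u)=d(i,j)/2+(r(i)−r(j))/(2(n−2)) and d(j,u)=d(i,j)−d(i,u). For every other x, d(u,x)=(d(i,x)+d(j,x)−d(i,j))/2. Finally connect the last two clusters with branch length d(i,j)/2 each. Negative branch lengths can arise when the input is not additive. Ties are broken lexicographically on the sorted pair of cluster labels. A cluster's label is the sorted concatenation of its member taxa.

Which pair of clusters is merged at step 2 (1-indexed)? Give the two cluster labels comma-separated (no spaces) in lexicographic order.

step 1: merge (N,T) at d=5, Q=-135; branch lengths N→47/6, T→-17/6; new cluster NT
  updated: d(H,NT)=23, d(NT,Q)=39/2, d(NT,X)=20
step 2: merge (H,X) at d=12, Q=-67; branch lengths H→31/4, X→17/4; new cluster HX
  updated: d(HX,NT)=31/2, d(HX,Q)=6
step 3: merge (HX,NT) at d=31/2, Q=-41; branch lengths HX→1, NT→29/2; new cluster HNTX
  updated: d(HNTX,Q)=5
step 4: merge (HNTX,Q) at d=5; branch lengths HNTX→5/2, Q→5/2; new cluster HNQTX
final tree: (((H:31/4,X:17/4):1,(N:47/6,T:-17/6):29/2):5/2,Q:5/2)
total length: 75/2

H,X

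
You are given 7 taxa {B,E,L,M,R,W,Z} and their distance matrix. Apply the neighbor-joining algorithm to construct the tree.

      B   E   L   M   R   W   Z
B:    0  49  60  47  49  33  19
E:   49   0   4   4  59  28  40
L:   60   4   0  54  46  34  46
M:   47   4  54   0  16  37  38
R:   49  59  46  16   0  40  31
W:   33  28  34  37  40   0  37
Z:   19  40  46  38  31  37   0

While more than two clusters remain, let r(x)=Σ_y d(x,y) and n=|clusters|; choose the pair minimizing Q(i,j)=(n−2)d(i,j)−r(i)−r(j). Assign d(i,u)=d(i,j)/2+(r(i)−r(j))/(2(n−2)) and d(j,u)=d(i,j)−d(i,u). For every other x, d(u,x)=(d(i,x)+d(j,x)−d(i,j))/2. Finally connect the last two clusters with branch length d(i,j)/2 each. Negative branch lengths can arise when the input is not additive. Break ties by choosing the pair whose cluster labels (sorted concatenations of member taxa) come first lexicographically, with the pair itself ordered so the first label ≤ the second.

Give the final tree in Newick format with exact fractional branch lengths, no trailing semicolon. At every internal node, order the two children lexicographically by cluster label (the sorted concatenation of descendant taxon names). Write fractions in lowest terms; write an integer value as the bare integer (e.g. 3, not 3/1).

iteration 1: select E,L (d=4, Q=-408); attach at lengths (-4, 8); label the merged cluster EL
  updated: d(B,EL)=105/2, d(EL,M)=27, d(EL,R)=101/2, d(EL,W)=29, d(EL,Z)=41
iteration 2: select B,Z (d=19, Q=-581/2); attach at lengths (221/16, 83/16); label the merged cluster BZ
  updated: d(BZ,EL)=149/4, d(BZ,M)=33, d(BZ,R)=61/2, d(BZ,W)=51/2
iteration 3: select M,R (d=16, Q=-202); attach at lengths (4, 12); label the merged cluster MR
  updated: d(BZ,MR)=95/4, d(EL,MR)=123/4, d(MR,W)=61/2
iteration 4: select BZ,MR (d=95/4, Q=-124); attach at lengths (49/4, 23/2); label the merged cluster BMRZ
  updated: d(BMRZ,EL)=177/8, d(BMRZ,W)=129/8
iteration 5: select BMRZ,EL (d=177/8, Q=-269/4); attach at lengths (37/8, 35/2); label the merged cluster BELMRZ
  updated: d(BELMRZ,W)=23/2
iteration 6: select BELMRZ,W (d=23/2); attach at lengths (23/4, 23/4); label the merged cluster BELMRWZ
final tree: ((((B:221/16,Z:83/16):49/4,(M:4,R:12):23/2):37/8,(E:-4,L:8):35/2):23/4,W:23/4)
total length: 771/8

((((B:221/16,Z:83/16):49/4,(M:4,R:12):23/2):37/8,(E:-4,L:8):35/2):23/4,W:23/4)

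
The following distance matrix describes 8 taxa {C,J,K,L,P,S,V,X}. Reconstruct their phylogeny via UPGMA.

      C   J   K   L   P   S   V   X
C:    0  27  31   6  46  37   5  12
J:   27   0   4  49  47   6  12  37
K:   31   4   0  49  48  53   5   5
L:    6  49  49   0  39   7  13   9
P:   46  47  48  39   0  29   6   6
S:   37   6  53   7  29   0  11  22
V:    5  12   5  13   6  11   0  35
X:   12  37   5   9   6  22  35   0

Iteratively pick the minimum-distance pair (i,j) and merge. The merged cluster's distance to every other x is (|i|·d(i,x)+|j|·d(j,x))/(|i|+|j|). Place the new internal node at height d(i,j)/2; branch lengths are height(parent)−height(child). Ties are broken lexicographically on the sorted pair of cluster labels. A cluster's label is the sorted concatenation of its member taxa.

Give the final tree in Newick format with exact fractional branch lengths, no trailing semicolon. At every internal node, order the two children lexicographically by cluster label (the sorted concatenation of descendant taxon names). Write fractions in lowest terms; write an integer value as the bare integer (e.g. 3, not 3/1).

((((C:5/2,V:5/2):47/8,(L:7/2,S:7/2):39/8):4,(P:3,X:3):75/8):3,(J:2,K:2):107/8)

1. join J+K (d=4) ⇒ JK; edges |J|=2, |K|=2
  updated: d(C,JK)=29, d(JK,L)=49, d(JK,P)=95/2, d(JK,S)=59/2, d(JK,V)=17/2, d(JK,X)=21
2. join C+V (d=5) ⇒ CV; edges |C|=5/2, |V|=5/2
  updated: d(CV,JK)=75/4, d(CV,L)=19/2, d(CV,P)=26, d(CV,S)=24, d(CV,X)=47/2
3. join P+X (d=6) ⇒ PX; edges |P|=3, |X|=3
  updated: d(CV,PX)=99/4, d(JK,PX)=137/4, d(L,PX)=24, d(PX,S)=51/2
4. join L+S (d=7) ⇒ LS; edges |L|=7/2, |S|=7/2
  updated: d(CV,LS)=67/4, d(JK,LS)=157/4, d(LS,PX)=99/4
5. join CV+LS (d=67/4) ⇒ CLSV; edges |CV|=47/8, |LS|=39/8
  updated: d(CLSV,JK)=29, d(CLSV,PX)=99/4
6. join CLSV+PX (d=99/4) ⇒ CLPSVX; edges |CLSV|=4, |PX|=75/8
  updated: d(CLPSVX,JK)=123/4
7. join CLPSVX+JK (d=123/4) ⇒ CJKLPSVX; edges |CLPSVX|=3, |JK|=107/8
final tree: ((((C:5/2,V:5/2):47/8,(L:7/2,S:7/2):39/8):4,(P:3,X:3):75/8):3,(J:2,K:2):107/8)
total length: 125/2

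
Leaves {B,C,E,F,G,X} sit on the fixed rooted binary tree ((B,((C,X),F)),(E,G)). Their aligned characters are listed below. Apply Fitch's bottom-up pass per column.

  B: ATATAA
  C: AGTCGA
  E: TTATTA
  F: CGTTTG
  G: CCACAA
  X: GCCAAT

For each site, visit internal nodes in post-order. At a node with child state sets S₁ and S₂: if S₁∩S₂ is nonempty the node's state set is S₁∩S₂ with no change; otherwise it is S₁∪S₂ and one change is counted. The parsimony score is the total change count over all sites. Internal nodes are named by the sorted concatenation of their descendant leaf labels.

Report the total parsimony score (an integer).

[col 0] CX: children C:{A}, X:{G} ∪→ {A,G}; cost 1
[col 0] CFX: children CX:{A,G}, F:{C} ∪→ {A,C,G}; cost 1
[col 0] BCFX: children B:{A}, CFX:{A,C,G} ∩→ {A}; cost 0
[col 0] EG: children E:{T}, G:{C} ∪→ {C,T}; cost 1
[col 0] BCEFGX: children BCFX:{A}, EG:{C,T} ∪→ {A,C,T}; cost 1
[col 1] CX: children C:{G}, X:{C} ∪→ {C,G}; cost 1
[col 1] CFX: children CX:{C,G}, F:{G} ∩→ {G}; cost 0
[col 1] BCFX: children B:{T}, CFX:{G} ∪→ {G,T}; cost 1
[col 1] EG: children E:{T}, G:{C} ∪→ {C,T}; cost 1
[col 1] BCEFGX: children BCFX:{G,T}, EG:{C,T} ∩→ {T}; cost 0
[col 2] CX: children C:{T}, X:{C} ∪→ {C,T}; cost 1
[col 2] CFX: children CX:{C,T}, F:{T} ∩→ {T}; cost 0
[col 2] BCFX: children B:{A}, CFX:{T} ∪→ {A,T}; cost 1
[col 2] EG: children E:{A}, G:{A} ∩→ {A}; cost 0
[col 2] BCEFGX: children BCFX:{A,T}, EG:{A} ∩→ {A}; cost 0
[col 3] CX: children C:{C}, X:{A} ∪→ {A,C}; cost 1
[col 3] CFX: children CX:{A,C}, F:{T} ∪→ {A,C,T}; cost 1
[col 3] BCFX: children B:{T}, CFX:{A,C,T} ∩→ {T}; cost 0
[col 3] EG: children E:{T}, G:{C} ∪→ {C,T}; cost 1
[col 3] BCEFGX: children BCFX:{T}, EG:{C,T} ∩→ {T}; cost 0
[col 4] CX: children C:{G}, X:{A} ∪→ {A,G}; cost 1
[col 4] CFX: children CX:{A,G}, F:{T} ∪→ {A,G,T}; cost 1
[col 4] BCFX: children B:{A}, CFX:{A,G,T} ∩→ {A}; cost 0
[col 4] EG: children E:{T}, G:{A} ∪→ {A,T}; cost 1
[col 4] BCEFGX: children BCFX:{A}, EG:{A,T} ∩→ {A}; cost 0
[col 5] CX: children C:{A}, X:{T} ∪→ {A,T}; cost 1
[col 5] CFX: children CX:{A,T}, F:{G} ∪→ {A,G,T}; cost 1
[col 5] BCFX: children B:{A}, CFX:{A,G,T} ∩→ {A}; cost 0
[col 5] EG: children E:{A}, G:{A} ∩→ {A}; cost 0
[col 5] BCEFGX: children BCFX:{A}, EG:{A} ∩→ {A}; cost 0
per-site changes: [4, 3, 2, 3, 3, 2]; total = 17

17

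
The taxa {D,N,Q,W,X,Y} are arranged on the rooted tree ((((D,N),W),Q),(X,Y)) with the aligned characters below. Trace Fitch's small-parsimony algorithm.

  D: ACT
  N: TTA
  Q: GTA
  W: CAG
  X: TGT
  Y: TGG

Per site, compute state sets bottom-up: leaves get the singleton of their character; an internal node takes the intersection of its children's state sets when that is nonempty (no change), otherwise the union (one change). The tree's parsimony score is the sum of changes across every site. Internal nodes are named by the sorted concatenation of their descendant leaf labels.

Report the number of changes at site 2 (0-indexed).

[col 0] DN: children D:{A}, N:{T} ∪→ {A,T}; cost 1
[col 0] DNW: children DN:{A,T}, W:{C} ∪→ {A,C,T}; cost 1
[col 0] DNQW: children DNW:{A,C,T}, Q:{G} ∪→ {A,C,G,T}; cost 1
[col 0] XY: children X:{T}, Y:{T} ∩→ {T}; cost 0
[col 0] DNQWXY: children DNQW:{A,C,G,T}, XY:{T} ∩→ {T}; cost 0
[col 1] DN: children D:{C}, N:{T} ∪→ {C,T}; cost 1
[col 1] DNW: children DN:{C,T}, W:{A} ∪→ {A,C,T}; cost 1
[col 1] DNQW: children DNW:{A,C,T}, Q:{T} ∩→ {T}; cost 0
[col 1] XY: children X:{G}, Y:{G} ∩→ {G}; cost 0
[col 1] DNQWXY: children DNQW:{T}, XY:{G} ∪→ {G,T}; cost 1
[col 2] DN: children D:{T}, N:{A} ∪→ {A,T}; cost 1
[col 2] DNW: children DN:{A,T}, W:{G} ∪→ {A,G,T}; cost 1
[col 2] DNQW: children DNW:{A,G,T}, Q:{A} ∩→ {A}; cost 0
[col 2] XY: children X:{T}, Y:{G} ∪→ {G,T}; cost 1
[col 2] DNQWXY: children DNQW:{A}, XY:{G,T} ∪→ {A,G,T}; cost 1
per-site changes: [3, 3, 4]; total = 10

4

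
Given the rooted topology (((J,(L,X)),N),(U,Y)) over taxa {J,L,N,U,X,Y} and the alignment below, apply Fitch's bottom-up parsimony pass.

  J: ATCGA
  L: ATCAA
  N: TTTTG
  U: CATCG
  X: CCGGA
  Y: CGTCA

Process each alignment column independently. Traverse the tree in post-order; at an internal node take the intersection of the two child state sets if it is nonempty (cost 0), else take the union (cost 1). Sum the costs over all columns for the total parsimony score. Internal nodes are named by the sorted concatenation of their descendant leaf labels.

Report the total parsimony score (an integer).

[col 0] LX: children L:{A}, X:{C} ∪→ {A,C}; cost 1
[col 0] JLX: children J:{A}, LX:{A,C} ∩→ {A}; cost 0
[col 0] JLNX: children JLX:{A}, N:{T} ∪→ {A,T}; cost 1
[col 0] UY: children U:{C}, Y:{C} ∩→ {C}; cost 0
[col 0] JLNUXY: children JLNX:{A,T}, UY:{C} ∪→ {A,C,T}; cost 1
[col 1] LX: children L:{T}, X:{C} ∪→ {C,T}; cost 1
[col 1] JLX: children J:{T}, LX:{C,T} ∩→ {T}; cost 0
[col 1] JLNX: children JLX:{T}, N:{T} ∩→ {T}; cost 0
[col 1] UY: children U:{A}, Y:{G} ∪→ {A,G}; cost 1
[col 1] JLNUXY: children JLNX:{T}, UY:{A,G} ∪→ {A,G,T}; cost 1
[col 2] LX: children L:{C}, X:{G} ∪→ {C,G}; cost 1
[col 2] JLX: children J:{C}, LX:{C,G} ∩→ {C}; cost 0
[col 2] JLNX: children JLX:{C}, N:{T} ∪→ {C,T}; cost 1
[col 2] UY: children U:{T}, Y:{T} ∩→ {T}; cost 0
[col 2] JLNUXY: children JLNX:{C,T}, UY:{T} ∩→ {T}; cost 0
[col 3] LX: children L:{A}, X:{G} ∪→ {A,G}; cost 1
[col 3] JLX: children J:{G}, LX:{A,G} ∩→ {G}; cost 0
[col 3] JLNX: children JLX:{G}, N:{T} ∪→ {G,T}; cost 1
[col 3] UY: children U:{C}, Y:{C} ∩→ {C}; cost 0
[col 3] JLNUXY: children JLNX:{G,T}, UY:{C} ∪→ {C,G,T}; cost 1
[col 4] LX: children L:{A}, X:{A} ∩→ {A}; cost 0
[col 4] JLX: children J:{A}, LX:{A} ∩→ {A}; cost 0
[col 4] JLNX: children JLX:{A}, N:{G} ∪→ {A,G}; cost 1
[col 4] UY: children U:{G}, Y:{A} ∪→ {A,G}; cost 1
[col 4] JLNUXY: children JLNX:{A,G}, UY:{A,G} ∩→ {A,G}; cost 0
per-site changes: [3, 3, 2, 3, 2]; total = 13

13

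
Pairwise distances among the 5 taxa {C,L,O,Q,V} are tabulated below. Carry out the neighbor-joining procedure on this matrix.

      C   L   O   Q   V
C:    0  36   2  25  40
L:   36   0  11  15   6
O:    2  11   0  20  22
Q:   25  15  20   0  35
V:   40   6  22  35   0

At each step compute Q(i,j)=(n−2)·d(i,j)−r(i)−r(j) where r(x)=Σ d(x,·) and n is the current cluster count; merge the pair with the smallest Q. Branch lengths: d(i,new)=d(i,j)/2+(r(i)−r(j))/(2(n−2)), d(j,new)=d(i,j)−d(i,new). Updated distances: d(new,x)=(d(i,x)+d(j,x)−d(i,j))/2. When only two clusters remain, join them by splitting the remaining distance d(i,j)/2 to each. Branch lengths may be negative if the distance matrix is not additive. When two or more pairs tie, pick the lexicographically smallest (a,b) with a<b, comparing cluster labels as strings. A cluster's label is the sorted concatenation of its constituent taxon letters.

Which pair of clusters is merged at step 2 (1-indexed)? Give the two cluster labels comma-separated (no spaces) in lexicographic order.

C,O

1. join L+V (d=6, Q=-153) ⇒ LV; edges |L|=-17/6, |V|=53/6
  updated: d(C,LV)=35, d(LV,O)=27/2, d(LV,Q)=22
2. join C+O (d=2, Q=-187/2) ⇒ CO; edges |C|=61/8, |O|=-45/8
  updated: d(CO,LV)=93/4, d(CO,Q)=43/2
3. join CO+LV (d=93/4, Q=-267/4) ⇒ CLOV; edges |CO|=91/8, |LV|=95/8
  updated: d(CLOV,Q)=81/8
4. join CLOV+Q (d=81/8) ⇒ CLOQV; edges |CLOV|=81/16, |Q|=81/16
final tree: (((C:61/8,O:-45/8):91/8,(L:-17/6,V:53/6):95/8):81/16,Q:81/16)
total length: 331/8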